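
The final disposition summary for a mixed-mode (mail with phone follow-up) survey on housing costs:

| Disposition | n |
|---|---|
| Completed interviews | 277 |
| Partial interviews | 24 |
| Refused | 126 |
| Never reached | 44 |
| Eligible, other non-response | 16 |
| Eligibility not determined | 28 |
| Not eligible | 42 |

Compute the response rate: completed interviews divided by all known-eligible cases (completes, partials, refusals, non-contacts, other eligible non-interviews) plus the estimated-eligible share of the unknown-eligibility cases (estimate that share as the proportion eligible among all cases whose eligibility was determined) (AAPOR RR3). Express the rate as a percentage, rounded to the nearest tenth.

Top = 277
Determined eligible = 277 + 24 + 126 + 44 + 16 = 487
e = 487 / (487 + 42) = 487 / 529 = 0.9206
Estimated eligible among unknowns = 0.9206 × 28 = 25.78
Base = 487 + 25.78 = 512.78
RR3 = 277 / 512.78 = 0.5402

54.0%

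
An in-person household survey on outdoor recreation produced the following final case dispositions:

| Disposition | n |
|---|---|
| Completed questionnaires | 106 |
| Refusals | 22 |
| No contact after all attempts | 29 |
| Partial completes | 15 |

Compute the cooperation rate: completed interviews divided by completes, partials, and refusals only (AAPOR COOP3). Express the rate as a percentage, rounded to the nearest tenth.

Num → 106
Base → 106 + 15 + 22 = 143
COOP3 = 106 / 143 = 0.7413

74.1%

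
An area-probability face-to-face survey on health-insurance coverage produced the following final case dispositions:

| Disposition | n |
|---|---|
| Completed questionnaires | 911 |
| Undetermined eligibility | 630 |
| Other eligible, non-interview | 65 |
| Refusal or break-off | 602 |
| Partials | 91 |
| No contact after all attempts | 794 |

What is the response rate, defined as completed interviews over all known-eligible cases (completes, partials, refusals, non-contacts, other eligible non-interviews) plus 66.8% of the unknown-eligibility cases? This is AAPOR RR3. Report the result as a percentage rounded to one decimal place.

Top → 911
Eligible (known) → 911 + 91 + 602 + 794 + 65 = 2463
Eligible share of unknowns → 0.6680 × 630 = 420.84
Base → 2463 + 420.84 = 2883.84
RR3 = 911 / 2883.84 = 0.3159

31.6%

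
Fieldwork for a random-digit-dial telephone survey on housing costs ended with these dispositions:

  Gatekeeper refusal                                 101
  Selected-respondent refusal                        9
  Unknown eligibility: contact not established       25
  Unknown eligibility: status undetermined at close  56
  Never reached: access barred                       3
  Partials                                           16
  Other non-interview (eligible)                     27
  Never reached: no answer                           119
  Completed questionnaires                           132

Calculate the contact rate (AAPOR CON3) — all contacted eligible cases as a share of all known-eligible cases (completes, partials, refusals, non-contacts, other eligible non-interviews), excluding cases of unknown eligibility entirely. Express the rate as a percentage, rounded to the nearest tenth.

Refusal or break-off = 101 + 9 = 110
Never reached = 119 + 3 = 122
Unknown if eligible = 25 + 56 = 81
Top: 132 + 16 + 110 + 27 = 285
Base: 132 + 16 + 110 + 122 + 27 = 407
CON3 = 285 / 407 = 0.7002

70.0%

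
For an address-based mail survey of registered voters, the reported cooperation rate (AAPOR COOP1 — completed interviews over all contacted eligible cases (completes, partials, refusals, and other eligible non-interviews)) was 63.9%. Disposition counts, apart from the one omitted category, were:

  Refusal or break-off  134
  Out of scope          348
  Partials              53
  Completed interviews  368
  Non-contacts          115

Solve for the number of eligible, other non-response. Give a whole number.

21

COOP1 = 368 / D = 0.639
D = 368 / 0.639 = 575.9
Other denominator terms total 555
eligible, other non-response = 575.9 − 555 ≈ 21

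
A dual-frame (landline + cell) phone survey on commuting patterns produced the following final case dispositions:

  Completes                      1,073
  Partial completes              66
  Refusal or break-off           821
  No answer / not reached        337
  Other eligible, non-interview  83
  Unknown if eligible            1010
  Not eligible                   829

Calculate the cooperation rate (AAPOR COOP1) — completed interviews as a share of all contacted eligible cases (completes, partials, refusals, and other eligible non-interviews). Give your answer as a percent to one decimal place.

52.5%

Numerator → 1073
Denom → 1073 + 66 + 821 + 83 = 2043
COOP1 = 1073 / 2043 = 0.5252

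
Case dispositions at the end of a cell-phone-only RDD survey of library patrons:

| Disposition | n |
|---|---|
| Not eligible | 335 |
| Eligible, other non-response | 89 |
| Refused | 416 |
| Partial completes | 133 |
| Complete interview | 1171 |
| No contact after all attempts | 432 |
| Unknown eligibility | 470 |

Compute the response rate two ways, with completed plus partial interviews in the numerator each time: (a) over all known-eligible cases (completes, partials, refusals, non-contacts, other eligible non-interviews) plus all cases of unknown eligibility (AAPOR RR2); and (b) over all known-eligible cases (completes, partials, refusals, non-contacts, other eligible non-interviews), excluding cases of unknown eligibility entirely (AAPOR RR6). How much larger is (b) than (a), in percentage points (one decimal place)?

Top: 1171 + 133 = 1304
Base: 1171 + 133 + 416 + 432 + 89 + 470 = 2711
RR2 = 1304 / 2711 = 0.4810
Base: 1171 + 133 + 416 + 432 + 89 = 2241
RR6 = 1304 / 2241 = 0.5819
Difference = 58.19 − 48.10 = 10.09 percentage points

10.1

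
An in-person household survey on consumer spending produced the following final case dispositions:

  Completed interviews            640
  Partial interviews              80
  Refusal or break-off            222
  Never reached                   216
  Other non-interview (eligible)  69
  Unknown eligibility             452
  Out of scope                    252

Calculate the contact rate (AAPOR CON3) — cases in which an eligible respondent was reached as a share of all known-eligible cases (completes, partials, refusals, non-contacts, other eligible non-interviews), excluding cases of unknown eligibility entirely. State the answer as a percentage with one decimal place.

82.4%

Num = 640 + 80 + 222 + 69 = 1011
Denominator = 640 + 80 + 222 + 216 + 69 = 1227
CON3 = 1011 / 1227 = 0.8240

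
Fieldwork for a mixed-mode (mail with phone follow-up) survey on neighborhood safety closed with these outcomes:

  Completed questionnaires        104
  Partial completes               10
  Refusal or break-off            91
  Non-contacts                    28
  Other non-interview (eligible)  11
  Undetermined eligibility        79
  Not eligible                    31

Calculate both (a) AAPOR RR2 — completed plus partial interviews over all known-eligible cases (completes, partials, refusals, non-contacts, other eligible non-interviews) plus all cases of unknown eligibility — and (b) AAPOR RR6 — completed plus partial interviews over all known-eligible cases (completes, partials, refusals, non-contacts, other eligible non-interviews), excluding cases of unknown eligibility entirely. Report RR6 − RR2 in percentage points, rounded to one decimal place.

Numerator = 104 + 10 = 114
Base = 104 + 10 + 91 + 28 + 11 + 79 = 323
RR2 = 114 / 323 = 0.3529
Base = 104 + 10 + 91 + 28 + 11 = 244
RR6 = 114 / 244 = 0.4672
Difference = 46.72 − 35.29 = 11.43 percentage points

11.4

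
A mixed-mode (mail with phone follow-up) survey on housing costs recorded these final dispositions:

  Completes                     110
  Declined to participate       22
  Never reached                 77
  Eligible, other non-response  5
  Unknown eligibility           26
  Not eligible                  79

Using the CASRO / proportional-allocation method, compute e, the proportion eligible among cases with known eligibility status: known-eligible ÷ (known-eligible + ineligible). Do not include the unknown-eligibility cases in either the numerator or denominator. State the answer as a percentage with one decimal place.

73.0%

Eligible (known) = 110 + 22 + 77 + 5 = 214
e = 214 / (214 + 79) = 214 / 293 = 0.7304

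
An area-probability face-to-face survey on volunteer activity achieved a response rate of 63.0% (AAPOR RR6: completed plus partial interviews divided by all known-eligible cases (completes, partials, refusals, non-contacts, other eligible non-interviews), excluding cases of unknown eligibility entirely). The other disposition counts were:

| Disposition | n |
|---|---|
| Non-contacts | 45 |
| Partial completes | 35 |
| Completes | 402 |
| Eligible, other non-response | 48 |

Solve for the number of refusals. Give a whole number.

Numerator = 402 + 35 = 437
RR6 = 437 / D = 0.630
D = 437 / 0.630 = 693.7
Remaining denominator categories sum to 530
refusals = 693.7 − 530 ≈ 164

164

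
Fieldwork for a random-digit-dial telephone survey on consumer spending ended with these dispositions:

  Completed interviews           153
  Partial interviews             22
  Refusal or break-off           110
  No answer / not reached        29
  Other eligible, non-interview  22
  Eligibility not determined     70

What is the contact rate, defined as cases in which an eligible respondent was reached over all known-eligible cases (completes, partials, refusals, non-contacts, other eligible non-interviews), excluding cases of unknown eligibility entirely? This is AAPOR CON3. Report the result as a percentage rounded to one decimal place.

Num = 153 + 22 + 110 + 22 = 307
Denom = 153 + 22 + 110 + 29 + 22 = 336
CON3 = 307 / 336 = 0.9137

91.4%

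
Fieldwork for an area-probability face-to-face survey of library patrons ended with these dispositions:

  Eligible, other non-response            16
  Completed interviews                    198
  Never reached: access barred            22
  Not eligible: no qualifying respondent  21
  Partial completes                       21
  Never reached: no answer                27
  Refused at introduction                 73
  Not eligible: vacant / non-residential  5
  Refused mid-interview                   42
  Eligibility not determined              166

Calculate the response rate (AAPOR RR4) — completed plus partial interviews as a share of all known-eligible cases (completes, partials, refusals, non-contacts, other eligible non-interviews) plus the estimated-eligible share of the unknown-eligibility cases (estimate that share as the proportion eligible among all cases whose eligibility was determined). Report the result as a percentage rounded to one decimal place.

39.5%

Refusals = 73 + 42 = 115
No answer / not reached = 27 + 22 = 49
Not eligible = 21 + 5 = 26
Num: 198 + 21 = 219
Known eligible: 198 + 21 + 115 + 49 + 16 = 399
e = 399 / (399 + 26) = 399 / 425 = 0.9388
Eligible share of unknowns: 0.9388 × 166 = 155.84
Denom: 399 + 155.84 = 554.84
RR4 = 219 / 554.84 = 0.3947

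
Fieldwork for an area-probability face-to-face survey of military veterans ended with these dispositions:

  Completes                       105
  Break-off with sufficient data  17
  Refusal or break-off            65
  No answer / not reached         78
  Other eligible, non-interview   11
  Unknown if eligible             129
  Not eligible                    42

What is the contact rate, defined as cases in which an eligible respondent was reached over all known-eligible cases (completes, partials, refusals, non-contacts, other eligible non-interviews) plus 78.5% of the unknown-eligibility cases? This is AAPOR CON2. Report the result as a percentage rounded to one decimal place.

Numerator = 105 + 17 + 65 + 11 = 198
Known eligible = 105 + 17 + 65 + 78 + 11 = 276
e × U = 0.7850 × 129 = 101.27
Base = 276 + 101.27 = 377.27
CON2 = 198 / 377.27 = 0.5248

52.5%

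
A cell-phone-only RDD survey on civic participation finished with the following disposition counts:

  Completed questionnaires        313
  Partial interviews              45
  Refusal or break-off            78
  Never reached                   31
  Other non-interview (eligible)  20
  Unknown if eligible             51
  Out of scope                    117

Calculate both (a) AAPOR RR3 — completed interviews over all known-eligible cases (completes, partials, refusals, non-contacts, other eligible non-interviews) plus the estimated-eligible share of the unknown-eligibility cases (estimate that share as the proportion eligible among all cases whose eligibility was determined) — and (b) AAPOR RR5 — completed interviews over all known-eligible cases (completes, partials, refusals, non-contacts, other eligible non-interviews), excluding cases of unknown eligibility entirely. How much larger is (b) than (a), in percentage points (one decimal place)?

5.0

Num = 313
Determined eligible = 313 + 45 + 78 + 31 + 20 = 487
e = 487 / (487 + 117) = 487 / 604 = 0.8063
e × U = 0.8063 × 51 = 41.12
Denominator = 487 + 41.12 = 528.12
RR3 = 313 / 528.12 = 0.5927
Denominator = 313 + 45 + 78 + 31 + 20 = 487
RR5 = 313 / 487 = 0.6427
Difference = 64.27 − 59.27 = 5.00 percentage points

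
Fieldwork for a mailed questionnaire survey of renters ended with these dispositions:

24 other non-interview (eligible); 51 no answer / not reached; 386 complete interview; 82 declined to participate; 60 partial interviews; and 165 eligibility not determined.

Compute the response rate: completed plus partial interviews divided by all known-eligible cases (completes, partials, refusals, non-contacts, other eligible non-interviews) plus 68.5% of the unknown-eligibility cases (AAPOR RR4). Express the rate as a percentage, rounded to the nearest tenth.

Numerator: 386 + 60 = 446
Known eligible: 386 + 60 + 82 + 51 + 24 = 603
Eligible share of unknowns: 0.6850 × 165 = 113.03
Base: 603 + 113.03 = 716.03
RR4 = 446 / 716.03 = 0.6229

62.3%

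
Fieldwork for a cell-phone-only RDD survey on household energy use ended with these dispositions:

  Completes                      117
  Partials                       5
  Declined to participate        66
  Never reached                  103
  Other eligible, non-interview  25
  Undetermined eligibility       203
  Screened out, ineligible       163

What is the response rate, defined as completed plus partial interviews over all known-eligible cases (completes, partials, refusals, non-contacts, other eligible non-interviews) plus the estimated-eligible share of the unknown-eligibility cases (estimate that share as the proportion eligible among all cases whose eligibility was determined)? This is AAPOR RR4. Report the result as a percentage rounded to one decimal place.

27.1%

Num → 117 + 5 = 122
Determined eligible → 117 + 5 + 66 + 103 + 25 = 316
e = 316 / (316 + 163) = 316 / 479 = 0.6597
e × U → 0.6597 × 203 = 133.92
Denom → 316 + 133.92 = 449.92
RR4 = 122 / 449.92 = 0.2712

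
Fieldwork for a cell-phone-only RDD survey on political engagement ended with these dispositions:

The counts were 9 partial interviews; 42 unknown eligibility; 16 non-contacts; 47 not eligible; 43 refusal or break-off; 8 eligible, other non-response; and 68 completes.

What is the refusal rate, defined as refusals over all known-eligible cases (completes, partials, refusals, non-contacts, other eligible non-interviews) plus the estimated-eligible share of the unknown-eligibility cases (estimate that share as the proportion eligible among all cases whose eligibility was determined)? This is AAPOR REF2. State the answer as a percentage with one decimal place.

Numerator → 43
Eligible (known) → 68 + 9 + 43 + 16 + 8 = 144
e = 144 / (144 + 47) = 144 / 191 = 0.7539
Eligible share of unknowns → 0.7539 × 42 = 31.66
Denom → 144 + 31.66 = 175.66
REF2 = 43 / 175.66 = 0.2448

24.5%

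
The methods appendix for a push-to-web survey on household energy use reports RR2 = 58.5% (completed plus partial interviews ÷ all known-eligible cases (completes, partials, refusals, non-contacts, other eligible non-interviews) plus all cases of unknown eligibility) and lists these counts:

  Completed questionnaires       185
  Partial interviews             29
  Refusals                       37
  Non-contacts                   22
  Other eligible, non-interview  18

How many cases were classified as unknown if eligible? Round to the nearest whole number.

75

Numerator: 185 + 29 = 214
RR2 = 214 / D = 0.585
D = 214 / 0.585 = 365.8
Rest of base = 291
unknown if eligible = 365.8 − 291 ≈ 75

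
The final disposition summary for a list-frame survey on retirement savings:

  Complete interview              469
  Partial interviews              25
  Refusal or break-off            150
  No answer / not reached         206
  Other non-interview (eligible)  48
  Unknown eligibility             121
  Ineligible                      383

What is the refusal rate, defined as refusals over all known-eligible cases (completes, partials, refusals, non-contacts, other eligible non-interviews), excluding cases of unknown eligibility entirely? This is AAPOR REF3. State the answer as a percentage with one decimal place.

16.7%

Numerator → 150
Base → 469 + 25 + 150 + 206 + 48 = 898
REF3 = 150 / 898 = 0.1670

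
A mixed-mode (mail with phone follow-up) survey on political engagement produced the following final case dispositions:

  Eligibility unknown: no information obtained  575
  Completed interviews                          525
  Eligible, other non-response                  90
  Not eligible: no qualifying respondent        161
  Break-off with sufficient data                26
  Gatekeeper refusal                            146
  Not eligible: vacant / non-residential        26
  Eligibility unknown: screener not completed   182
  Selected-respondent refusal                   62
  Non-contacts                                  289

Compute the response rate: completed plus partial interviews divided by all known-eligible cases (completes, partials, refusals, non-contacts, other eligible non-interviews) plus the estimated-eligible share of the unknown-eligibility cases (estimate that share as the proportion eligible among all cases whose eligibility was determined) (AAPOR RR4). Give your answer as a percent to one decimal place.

Refusals = 146 + 62 = 208
Unknown eligibility = 182 + 575 = 757
Not eligible = 161 + 26 = 187
Num: 525 + 26 = 551
Determined eligible: 525 + 26 + 208 + 289 + 90 = 1138
e = 1138 / (1138 + 187) = 1138 / 1325 = 0.8589
Estimated eligible among unknowns: 0.8589 × 757 = 650.19
Denominator: 1138 + 650.19 = 1788.19
RR4 = 551 / 1788.19 = 0.3081

30.8%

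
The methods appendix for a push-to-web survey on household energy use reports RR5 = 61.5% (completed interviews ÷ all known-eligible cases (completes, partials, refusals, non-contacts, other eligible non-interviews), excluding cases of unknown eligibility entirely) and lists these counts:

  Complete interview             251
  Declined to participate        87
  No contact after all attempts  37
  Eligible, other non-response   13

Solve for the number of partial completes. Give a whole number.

RR5 = 251 / D = 0.615
D = 251 / 0.615 = 408.1
Remaining denominator categories sum to 388
partial completes = 408.1 − 388 ≈ 20

20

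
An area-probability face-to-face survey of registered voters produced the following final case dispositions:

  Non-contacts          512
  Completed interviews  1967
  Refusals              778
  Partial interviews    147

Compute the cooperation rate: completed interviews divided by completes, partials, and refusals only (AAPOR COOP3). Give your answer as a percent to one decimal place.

Num: 1967
Denom: 1967 + 147 + 778 = 2892
COOP3 = 1967 / 2892 = 0.6802

68.0%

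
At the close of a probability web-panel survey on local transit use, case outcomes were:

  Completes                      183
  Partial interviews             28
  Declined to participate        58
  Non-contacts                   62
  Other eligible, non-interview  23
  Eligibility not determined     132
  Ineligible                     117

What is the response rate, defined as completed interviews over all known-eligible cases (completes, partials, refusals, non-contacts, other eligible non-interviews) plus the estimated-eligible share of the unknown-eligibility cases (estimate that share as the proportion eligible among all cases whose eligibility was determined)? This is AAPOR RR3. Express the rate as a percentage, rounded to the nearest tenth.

Top: 183
Eligible (known): 183 + 28 + 58 + 62 + 23 = 354
e = 354 / (354 + 117) = 354 / 471 = 0.7516
Eligible share of unknowns: 0.7516 × 132 = 99.21
Base: 354 + 99.21 = 453.21
RR3 = 183 / 453.21 = 0.4038

40.4%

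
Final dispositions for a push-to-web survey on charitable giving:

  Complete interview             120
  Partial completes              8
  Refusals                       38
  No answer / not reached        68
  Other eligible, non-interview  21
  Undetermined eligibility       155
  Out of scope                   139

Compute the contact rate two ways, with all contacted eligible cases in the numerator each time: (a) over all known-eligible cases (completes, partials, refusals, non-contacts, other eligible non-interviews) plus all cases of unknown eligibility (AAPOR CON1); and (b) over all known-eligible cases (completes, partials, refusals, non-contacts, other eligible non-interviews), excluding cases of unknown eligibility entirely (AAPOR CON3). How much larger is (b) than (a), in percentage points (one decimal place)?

Top = 120 + 8 + 38 + 21 = 187
Denominator = 120 + 8 + 38 + 68 + 21 + 155 = 410
CON1 = 187 / 410 = 0.4561
Denominator = 120 + 8 + 38 + 68 + 21 = 255
CON3 = 187 / 255 = 0.7333
Difference = 73.33 − 45.61 = 27.72 percentage points

27.7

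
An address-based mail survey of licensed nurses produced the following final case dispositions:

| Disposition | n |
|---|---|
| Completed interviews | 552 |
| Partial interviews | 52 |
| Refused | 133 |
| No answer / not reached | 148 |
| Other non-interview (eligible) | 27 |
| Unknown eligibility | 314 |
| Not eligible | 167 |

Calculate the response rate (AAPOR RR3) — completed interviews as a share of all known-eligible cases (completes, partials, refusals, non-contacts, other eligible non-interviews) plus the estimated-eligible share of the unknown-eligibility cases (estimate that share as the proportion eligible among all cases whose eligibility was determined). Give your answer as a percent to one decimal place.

Numerator: 552
Eligible (known): 552 + 52 + 133 + 148 + 27 = 912
e = 912 / (912 + 167) = 912 / 1079 = 0.8452
Eligible share of unknowns: 0.8452 × 314 = 265.39
Denom: 912 + 265.39 = 1177.39
RR3 = 552 / 1177.39 = 0.4688

46.9%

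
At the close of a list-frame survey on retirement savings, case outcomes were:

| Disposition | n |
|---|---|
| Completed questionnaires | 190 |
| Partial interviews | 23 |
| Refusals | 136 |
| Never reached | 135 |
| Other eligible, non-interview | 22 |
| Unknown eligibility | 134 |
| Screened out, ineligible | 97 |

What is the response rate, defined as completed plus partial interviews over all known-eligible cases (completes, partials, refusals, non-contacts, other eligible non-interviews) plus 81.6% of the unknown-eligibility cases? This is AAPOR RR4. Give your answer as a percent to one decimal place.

Numerator = 190 + 23 = 213
Known eligible = 190 + 23 + 136 + 135 + 22 = 506
Estimated eligible among unknowns = 0.8160 × 134 = 109.34
Base = 506 + 109.34 = 615.34
RR4 = 213 / 615.34 = 0.3462

34.6%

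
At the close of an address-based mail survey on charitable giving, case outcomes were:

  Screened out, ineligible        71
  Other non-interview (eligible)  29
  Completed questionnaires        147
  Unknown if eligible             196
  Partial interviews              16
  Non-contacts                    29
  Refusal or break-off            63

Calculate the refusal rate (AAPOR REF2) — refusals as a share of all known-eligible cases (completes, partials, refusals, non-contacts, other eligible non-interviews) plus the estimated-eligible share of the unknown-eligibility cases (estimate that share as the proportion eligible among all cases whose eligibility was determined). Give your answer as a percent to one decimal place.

Numerator: 63
Eligible (known): 147 + 16 + 63 + 29 + 29 = 284
e = 284 / (284 + 71) = 284 / 355 = 0.8000
Estimated eligible among unknowns: 0.8000 × 196 = 156.80
Denominator: 284 + 156.80 = 440.80
REF2 = 63 / 440.80 = 0.1429

14.3%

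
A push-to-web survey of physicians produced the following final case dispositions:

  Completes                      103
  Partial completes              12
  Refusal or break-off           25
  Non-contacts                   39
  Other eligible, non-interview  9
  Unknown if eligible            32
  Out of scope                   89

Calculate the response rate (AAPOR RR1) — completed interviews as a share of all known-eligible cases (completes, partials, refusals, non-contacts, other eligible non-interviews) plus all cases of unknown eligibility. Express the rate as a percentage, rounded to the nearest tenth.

46.8%

Num = 103
Denom = 103 + 12 + 25 + 39 + 9 + 32 = 220
RR1 = 103 / 220 = 0.4682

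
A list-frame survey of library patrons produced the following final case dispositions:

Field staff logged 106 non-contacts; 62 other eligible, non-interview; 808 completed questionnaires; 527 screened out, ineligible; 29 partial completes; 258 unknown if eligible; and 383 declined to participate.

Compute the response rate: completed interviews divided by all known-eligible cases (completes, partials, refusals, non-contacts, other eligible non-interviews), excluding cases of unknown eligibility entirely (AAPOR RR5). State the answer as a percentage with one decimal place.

Numerator = 808
Denom = 808 + 29 + 383 + 106 + 62 = 1388
RR5 = 808 / 1388 = 0.5821

58.2%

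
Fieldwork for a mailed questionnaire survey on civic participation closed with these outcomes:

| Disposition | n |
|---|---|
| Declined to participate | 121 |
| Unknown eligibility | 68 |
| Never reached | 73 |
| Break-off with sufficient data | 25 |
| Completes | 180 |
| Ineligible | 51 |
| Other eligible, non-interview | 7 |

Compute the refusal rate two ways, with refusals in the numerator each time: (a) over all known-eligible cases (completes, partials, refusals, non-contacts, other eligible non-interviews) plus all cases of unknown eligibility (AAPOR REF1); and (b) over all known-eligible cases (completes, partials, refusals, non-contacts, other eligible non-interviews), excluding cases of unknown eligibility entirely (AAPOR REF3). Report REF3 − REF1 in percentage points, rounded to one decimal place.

4.3

Top → 121
Denominator → 180 + 25 + 121 + 73 + 7 + 68 = 474
REF1 = 121 / 474 = 0.2553
Denominator → 180 + 25 + 121 + 73 + 7 = 406
REF3 = 121 / 406 = 0.2980
Difference = 29.80 − 25.53 = 4.27 percentage points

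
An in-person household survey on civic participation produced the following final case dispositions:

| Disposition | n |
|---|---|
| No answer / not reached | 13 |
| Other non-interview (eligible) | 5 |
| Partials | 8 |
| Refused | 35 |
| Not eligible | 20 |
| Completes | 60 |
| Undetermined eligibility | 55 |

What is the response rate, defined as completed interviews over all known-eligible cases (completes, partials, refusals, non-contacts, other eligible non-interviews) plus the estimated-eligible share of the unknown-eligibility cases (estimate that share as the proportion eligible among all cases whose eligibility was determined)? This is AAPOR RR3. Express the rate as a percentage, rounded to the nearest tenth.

35.7%

Numerator → 60
Eligible (known) → 60 + 8 + 35 + 13 + 5 = 121
e = 121 / (121 + 20) = 121 / 141 = 0.8582
Eligible share of unknowns → 0.8582 × 55 = 47.20
Denominator → 121 + 47.20 = 168.20
RR3 = 60 / 168.20 = 0.3567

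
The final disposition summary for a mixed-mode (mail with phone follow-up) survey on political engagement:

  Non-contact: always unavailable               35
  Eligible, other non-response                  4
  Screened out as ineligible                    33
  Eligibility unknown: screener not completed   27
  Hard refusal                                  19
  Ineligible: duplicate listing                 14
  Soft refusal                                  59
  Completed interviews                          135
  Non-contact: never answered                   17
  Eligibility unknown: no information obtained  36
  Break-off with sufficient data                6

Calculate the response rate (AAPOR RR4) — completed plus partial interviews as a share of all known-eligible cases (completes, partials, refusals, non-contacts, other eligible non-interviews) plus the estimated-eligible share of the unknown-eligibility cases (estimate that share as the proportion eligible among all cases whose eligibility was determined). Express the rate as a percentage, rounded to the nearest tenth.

42.9%

Refusals = 19 + 59 = 78
Never reached = 17 + 35 = 52
Unknown eligibility = 27 + 36 = 63
Out of scope = 33 + 14 = 47
Numerator = 135 + 6 = 141
Known eligible = 135 + 6 + 78 + 52 + 4 = 275
e = 275 / (275 + 47) = 275 / 322 = 0.8540
Eligible share of unknowns = 0.8540 × 63 = 53.80
Base = 275 + 53.80 = 328.80
RR4 = 141 / 328.80 = 0.4288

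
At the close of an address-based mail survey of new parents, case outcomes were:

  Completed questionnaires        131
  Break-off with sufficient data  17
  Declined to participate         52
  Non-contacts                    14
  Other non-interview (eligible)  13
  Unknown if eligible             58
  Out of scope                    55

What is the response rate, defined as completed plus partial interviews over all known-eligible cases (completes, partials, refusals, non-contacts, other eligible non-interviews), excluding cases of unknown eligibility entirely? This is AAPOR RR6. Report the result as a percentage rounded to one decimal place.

Num = 131 + 17 = 148
Denom = 131 + 17 + 52 + 14 + 13 = 227
RR6 = 148 / 227 = 0.6520

65.2%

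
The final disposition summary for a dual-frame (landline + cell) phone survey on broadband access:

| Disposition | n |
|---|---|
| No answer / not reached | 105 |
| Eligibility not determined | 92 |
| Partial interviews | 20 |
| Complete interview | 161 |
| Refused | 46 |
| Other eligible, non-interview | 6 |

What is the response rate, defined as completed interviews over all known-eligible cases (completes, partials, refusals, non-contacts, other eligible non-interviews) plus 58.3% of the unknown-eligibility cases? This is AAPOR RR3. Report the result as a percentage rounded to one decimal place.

Num → 161
Determined eligible → 161 + 20 + 46 + 105 + 6 = 338
e × U → 0.5830 × 92 = 53.64
Base → 338 + 53.64 = 391.64
RR3 = 161 / 391.64 = 0.4111

41.1%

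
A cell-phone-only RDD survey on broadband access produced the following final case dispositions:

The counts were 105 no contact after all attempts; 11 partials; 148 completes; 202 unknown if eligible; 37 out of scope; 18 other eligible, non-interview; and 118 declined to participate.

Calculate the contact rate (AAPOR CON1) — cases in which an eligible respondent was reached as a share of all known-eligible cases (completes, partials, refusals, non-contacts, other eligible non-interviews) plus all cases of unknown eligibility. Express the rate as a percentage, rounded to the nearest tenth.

49.0%

Num: 148 + 11 + 118 + 18 = 295
Base: 148 + 11 + 118 + 105 + 18 + 202 = 602
CON1 = 295 / 602 = 0.4900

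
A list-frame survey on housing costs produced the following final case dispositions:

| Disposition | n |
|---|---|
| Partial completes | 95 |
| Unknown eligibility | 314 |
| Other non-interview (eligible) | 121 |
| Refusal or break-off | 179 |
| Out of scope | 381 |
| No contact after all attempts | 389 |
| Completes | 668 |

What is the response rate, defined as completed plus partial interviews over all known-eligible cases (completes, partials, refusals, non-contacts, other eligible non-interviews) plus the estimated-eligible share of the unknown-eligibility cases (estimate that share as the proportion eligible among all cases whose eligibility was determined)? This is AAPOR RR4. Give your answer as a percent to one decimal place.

Num = 668 + 95 = 763
Known eligible = 668 + 95 + 179 + 389 + 121 = 1452
e = 1452 / (1452 + 381) = 1452 / 1833 = 0.7921
Estimated eligible among unknowns = 0.7921 × 314 = 248.72
Denominator = 1452 + 248.72 = 1700.72
RR4 = 763 / 1700.72 = 0.4486

44.9%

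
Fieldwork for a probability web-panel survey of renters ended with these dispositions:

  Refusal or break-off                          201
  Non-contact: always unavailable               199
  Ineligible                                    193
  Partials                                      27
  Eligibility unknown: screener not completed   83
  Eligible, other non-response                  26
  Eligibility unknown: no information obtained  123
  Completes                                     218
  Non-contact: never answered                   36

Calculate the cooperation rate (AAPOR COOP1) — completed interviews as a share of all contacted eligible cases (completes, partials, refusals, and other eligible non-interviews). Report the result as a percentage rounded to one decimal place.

Non-contacts = 36 + 199 = 235
Unknown eligibility = 83 + 123 = 206
Num = 218
Denominator = 218 + 27 + 201 + 26 = 472
COOP1 = 218 / 472 = 0.4619

46.2%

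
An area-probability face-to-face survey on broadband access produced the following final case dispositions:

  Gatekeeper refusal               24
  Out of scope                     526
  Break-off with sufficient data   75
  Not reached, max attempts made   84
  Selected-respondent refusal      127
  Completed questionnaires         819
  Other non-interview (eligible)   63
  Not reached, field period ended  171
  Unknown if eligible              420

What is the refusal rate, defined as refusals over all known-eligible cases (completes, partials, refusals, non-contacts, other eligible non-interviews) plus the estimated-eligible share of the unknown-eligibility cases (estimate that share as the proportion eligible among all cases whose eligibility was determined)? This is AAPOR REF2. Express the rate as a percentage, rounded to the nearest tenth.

9.1%

Refusal or break-off = 24 + 127 = 151
Non-contacts = 171 + 84 = 255
Top: 151
Determined eligible: 819 + 75 + 151 + 255 + 63 = 1363
e = 1363 / (1363 + 526) = 1363 / 1889 = 0.7215
e × U: 0.7215 × 420 = 303.03
Denom: 1363 + 303.03 = 1666.03
REF2 = 151 / 1666.03 = 0.0906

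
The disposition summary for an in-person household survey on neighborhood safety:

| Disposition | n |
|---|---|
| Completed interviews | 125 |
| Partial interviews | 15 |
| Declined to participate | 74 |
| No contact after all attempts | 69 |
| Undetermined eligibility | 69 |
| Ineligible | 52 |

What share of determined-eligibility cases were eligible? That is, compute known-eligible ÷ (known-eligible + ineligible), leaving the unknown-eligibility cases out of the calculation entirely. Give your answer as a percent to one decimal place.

Determined eligible: 125 + 15 + 74 + 69 = 283
e = 283 / (283 + 52) = 283 / 335 = 0.8448

84.5%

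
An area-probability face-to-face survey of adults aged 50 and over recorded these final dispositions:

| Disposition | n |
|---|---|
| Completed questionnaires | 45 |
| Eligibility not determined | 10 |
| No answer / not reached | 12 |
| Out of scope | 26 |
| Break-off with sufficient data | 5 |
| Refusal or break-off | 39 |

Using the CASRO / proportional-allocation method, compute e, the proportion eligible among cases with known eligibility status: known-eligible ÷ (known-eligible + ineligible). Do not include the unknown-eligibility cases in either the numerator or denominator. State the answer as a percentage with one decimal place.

Eligible (known) → 45 + 5 + 39 + 12 = 101
e = 101 / (101 + 26) = 101 / 127 = 0.7953

79.5%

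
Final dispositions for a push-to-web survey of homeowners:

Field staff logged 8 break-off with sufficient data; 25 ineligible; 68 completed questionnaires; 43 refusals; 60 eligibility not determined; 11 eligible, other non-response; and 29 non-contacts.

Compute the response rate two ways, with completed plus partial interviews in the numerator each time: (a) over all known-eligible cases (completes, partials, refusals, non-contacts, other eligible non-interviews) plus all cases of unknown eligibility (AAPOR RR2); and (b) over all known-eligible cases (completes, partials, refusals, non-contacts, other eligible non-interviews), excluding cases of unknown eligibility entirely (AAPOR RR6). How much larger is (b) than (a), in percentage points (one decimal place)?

Top → 68 + 8 = 76
Base → 68 + 8 + 43 + 29 + 11 + 60 = 219
RR2 = 76 / 219 = 0.3470
Base → 68 + 8 + 43 + 29 + 11 = 159
RR6 = 76 / 159 = 0.4780
Difference = 47.80 − 34.70 = 13.10 percentage points

13.1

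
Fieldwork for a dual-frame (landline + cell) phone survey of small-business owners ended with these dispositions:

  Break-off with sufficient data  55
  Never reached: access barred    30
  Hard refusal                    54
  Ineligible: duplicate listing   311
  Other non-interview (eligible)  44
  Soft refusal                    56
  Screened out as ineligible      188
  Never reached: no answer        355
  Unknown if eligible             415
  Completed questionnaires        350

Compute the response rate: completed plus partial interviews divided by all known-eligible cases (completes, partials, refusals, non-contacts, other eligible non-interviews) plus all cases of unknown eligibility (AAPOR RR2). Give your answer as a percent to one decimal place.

29.8%

Refused = 54 + 56 = 110
No contact after all attempts = 355 + 30 = 385
Screened out, ineligible = 188 + 311 = 499
Num: 350 + 55 = 405
Denom: 350 + 55 + 110 + 385 + 44 + 415 = 1359
RR2 = 405 / 1359 = 0.2980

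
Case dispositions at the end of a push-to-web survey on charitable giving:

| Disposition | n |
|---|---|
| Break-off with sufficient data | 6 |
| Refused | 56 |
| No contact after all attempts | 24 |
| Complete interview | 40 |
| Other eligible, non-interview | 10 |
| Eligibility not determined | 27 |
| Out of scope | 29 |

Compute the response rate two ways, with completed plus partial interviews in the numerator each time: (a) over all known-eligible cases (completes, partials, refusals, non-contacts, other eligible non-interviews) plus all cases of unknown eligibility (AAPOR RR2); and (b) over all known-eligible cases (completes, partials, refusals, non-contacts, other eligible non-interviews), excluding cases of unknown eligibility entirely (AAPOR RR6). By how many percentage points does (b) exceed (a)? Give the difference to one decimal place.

Numerator → 40 + 6 = 46
Denom → 40 + 6 + 56 + 24 + 10 + 27 = 163
RR2 = 46 / 163 = 0.2822
Denom → 40 + 6 + 56 + 24 + 10 = 136
RR6 = 46 / 136 = 0.3382
Difference = 33.82 − 28.22 = 5.60 percentage points

5.6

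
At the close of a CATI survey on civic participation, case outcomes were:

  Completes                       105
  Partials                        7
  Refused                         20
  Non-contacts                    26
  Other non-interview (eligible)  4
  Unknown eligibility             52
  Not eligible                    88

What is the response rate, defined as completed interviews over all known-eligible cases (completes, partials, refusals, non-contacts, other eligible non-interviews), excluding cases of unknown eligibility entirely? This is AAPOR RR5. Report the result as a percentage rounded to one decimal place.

64.8%

Numerator → 105
Denominator → 105 + 7 + 20 + 26 + 4 = 162
RR5 = 105 / 162 = 0.6481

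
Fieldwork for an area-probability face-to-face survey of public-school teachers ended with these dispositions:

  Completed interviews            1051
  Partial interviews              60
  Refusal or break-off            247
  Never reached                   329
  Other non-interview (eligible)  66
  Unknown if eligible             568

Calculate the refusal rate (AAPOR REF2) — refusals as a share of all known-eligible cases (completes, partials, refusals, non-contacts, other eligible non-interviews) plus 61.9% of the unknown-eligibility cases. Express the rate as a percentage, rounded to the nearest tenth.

11.7%

Num: 247
Eligible (known): 1051 + 60 + 247 + 329 + 66 = 1753
Eligible share of unknowns: 0.6190 × 568 = 351.59
Denominator: 1753 + 351.59 = 2104.59
REF2 = 247 / 2104.59 = 0.1174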